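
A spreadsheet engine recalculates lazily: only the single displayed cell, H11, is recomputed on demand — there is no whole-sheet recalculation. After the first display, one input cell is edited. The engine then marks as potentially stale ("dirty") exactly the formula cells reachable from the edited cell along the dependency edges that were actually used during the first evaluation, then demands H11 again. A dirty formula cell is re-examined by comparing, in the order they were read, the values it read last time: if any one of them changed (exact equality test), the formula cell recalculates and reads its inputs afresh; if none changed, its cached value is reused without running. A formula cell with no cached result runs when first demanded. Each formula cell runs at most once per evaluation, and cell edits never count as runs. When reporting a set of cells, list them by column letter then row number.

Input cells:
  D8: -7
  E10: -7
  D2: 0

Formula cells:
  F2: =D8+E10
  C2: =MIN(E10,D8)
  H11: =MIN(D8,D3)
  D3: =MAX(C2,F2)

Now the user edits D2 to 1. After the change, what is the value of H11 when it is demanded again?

New value of H11: -7.
Key observation: D2 is never demanded by the output, so the edit triggers no recomputation at all.

First evaluation (everything demanded from the output):
  C2 = MIN(-7, -7) = -7
  F2 = -7 + -7 = -14
  D3 = MAX(-7, -14) = -7
  H11 = MIN(-7, -7) = -7

Propagation after the edit:
  D2 feeds no computation that the output demands — nothing is marked dirty and nothing runs.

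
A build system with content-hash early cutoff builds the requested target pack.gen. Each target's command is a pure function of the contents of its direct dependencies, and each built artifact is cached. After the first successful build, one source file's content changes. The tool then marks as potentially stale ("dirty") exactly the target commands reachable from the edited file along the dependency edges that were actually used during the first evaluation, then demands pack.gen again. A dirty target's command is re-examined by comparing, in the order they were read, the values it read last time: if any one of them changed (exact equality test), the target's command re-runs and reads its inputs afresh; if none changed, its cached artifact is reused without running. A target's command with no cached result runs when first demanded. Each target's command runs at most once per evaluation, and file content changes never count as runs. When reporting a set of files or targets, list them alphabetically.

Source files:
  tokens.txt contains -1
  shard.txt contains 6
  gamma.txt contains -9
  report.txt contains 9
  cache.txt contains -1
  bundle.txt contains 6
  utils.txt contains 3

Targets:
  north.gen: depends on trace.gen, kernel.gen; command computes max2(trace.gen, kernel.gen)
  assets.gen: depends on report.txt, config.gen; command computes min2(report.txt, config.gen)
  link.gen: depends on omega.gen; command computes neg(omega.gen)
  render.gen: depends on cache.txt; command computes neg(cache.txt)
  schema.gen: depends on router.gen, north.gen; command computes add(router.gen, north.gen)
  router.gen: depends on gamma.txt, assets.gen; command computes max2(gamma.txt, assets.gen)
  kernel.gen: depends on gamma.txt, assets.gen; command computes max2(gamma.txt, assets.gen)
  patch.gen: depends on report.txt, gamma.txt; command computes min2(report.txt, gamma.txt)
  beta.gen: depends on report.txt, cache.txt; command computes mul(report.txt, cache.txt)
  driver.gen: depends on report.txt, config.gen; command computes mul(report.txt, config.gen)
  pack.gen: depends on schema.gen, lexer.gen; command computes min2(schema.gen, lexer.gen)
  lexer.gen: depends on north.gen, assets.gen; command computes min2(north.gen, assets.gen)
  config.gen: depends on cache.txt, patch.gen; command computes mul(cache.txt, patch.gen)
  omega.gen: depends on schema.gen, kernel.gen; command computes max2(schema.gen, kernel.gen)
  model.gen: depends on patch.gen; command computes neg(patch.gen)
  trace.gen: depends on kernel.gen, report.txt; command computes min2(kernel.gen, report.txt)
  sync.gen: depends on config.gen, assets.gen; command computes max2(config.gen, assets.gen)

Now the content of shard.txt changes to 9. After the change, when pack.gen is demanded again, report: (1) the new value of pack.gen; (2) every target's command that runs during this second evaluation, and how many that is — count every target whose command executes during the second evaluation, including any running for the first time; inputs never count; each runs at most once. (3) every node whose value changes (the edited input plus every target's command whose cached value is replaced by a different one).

New value of pack.gen: 9.
Target commands that run: none — 0 in total.
Values that change: shard.txt.
Key observation: shard.txt is never demanded by the output, so the edit triggers no recomputation at all.

First evaluation (everything demanded from the output):
  patch.gen = min2(9, -9) = -9
  config.gen = mul(-1, -9) = 9
  assets.gen = min2(9, 9) = 9
  kernel.gen = max2(-9, 9) = 9
  router.gen = max2(-9, 9) = 9
  trace.gen = min2(9, 9) = 9
  north.gen = max2(9, 9) = 9
  lexer.gen = min2(9, 9) = 9
  schema.gen = add(9, 9) = 18
  pack.gen = min2(18, 9) = 9

Propagation after the edit:
  shard.txt feeds no computation that the output demands — nothing is marked dirty and nothing runs.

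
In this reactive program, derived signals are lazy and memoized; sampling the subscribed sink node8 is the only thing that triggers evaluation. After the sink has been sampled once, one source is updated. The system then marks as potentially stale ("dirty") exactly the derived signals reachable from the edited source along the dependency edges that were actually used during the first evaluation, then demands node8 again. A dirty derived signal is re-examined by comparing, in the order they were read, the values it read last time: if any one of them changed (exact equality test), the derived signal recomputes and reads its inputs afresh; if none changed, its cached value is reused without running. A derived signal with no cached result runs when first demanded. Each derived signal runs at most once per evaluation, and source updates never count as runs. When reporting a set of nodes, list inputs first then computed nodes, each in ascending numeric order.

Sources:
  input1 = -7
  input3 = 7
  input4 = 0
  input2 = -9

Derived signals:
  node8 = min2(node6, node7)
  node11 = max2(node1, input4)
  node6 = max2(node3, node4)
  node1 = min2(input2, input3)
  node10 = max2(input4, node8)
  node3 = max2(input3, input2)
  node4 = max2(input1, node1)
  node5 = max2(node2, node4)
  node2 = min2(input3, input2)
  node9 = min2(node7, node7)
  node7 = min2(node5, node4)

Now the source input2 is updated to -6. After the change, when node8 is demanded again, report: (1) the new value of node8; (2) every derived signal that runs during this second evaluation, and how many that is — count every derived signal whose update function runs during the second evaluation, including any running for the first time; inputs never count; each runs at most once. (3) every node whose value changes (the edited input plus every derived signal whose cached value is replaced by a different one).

Demanding node8 again yields -6.
8 derived signals run: node1, node2, node3, node4, node5, node6, node7, node8.
The nodes whose values change: input2, node1, node2, node4, node5, node7, node8.

First demand of the output computes:
  node1 = min2(-9, 7) = -9
  node2 = min2(7, -9) = -9
  node3 = max2(7, -9) = 7
  node4 = max2(-7, -9) = -7
  node5 = max2(-9, -7) = -7
  node6 = max2(7, -7) = 7
  node7 = min2(-7, -7) = -7
  node8 = min2(7, -7) = -7

After the edit, cleaning proceeds:
  node1: a read changed (input2 -9->-6) — executes, giving -6.
  node2: a read changed (input2 -9->-6) — executes, giving -6.
  node3: a read changed (input2 -9->-6) — executes, giving 7 — identical to its old value.
  node4: a read changed (node1 -9->-6) — executes, giving -6.
  node5: a read changed (node2 -9->-6; node4 -7->-6) — executes, giving -6.
  node6: a read changed (node4 -7->-6) — executes, giving 7 — identical to its old value.
  node7: a read changed (node5 -7->-6; node4 -7->-6) — executes, giving -6.
  node8: a read changed (node7 -7->-6) — executes, giving -6.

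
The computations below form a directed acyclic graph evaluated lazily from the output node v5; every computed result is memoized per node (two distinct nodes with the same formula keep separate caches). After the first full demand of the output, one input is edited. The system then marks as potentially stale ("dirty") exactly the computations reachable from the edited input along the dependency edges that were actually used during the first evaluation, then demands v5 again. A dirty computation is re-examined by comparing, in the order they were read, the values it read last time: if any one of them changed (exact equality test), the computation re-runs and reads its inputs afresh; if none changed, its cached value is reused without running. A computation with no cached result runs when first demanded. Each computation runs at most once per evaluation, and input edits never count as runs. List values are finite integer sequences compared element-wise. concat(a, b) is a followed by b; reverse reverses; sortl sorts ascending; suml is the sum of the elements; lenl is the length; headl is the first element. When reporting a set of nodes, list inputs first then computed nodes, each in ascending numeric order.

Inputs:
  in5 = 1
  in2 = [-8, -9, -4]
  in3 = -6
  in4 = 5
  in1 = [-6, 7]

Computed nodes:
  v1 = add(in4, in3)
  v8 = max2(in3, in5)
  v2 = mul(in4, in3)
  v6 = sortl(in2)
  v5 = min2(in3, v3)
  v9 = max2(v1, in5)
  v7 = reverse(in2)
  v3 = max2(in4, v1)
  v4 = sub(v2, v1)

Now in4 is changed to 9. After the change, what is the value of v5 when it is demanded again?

Demanding v5 again yields -6.

First demand of the output computes:
  v1 = add(5, -6) = -1
  v3 = max2(5, -1) = 5
  v5 = min2(-6, 5) = -6

After the edit, cleaning proceeds:
  v1: a read changed (in4 5->9) — executes, giving 3.
  v3: a read changed (in4 5->9; v1 -1->3) — executes, giving 9.
  v5: a read changed (v3 5->9) — executes, giving -6 — identical to its old value.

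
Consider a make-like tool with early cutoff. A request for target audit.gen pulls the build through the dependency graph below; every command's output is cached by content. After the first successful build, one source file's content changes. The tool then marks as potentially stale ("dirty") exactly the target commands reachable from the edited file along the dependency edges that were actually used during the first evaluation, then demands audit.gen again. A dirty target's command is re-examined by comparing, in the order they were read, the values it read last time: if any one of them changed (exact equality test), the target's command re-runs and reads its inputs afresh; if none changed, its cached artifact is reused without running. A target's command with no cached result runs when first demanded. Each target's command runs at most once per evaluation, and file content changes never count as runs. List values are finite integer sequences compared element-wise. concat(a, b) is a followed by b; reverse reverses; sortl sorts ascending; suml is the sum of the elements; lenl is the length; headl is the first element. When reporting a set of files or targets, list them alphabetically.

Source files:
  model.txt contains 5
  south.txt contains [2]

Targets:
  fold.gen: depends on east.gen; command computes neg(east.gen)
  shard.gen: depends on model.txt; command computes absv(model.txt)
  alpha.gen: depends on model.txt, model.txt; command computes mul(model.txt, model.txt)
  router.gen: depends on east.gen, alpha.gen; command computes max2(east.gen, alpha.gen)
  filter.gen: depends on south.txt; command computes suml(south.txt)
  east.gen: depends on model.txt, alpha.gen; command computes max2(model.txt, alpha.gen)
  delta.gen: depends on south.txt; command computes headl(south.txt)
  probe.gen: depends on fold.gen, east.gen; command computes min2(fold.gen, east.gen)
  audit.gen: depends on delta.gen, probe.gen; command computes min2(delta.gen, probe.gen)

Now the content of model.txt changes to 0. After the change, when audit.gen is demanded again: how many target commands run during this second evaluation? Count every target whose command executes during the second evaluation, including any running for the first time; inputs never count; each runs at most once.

First demand of the output computes:
  alpha.gen = mul(5, 5) = 25
  delta.gen = headl([2]) = 2
  east.gen = max2(5, 25) = 25
  fold.gen = neg(25) = -25
  probe.gen = min2(-25, 25) = -25
  audit.gen = min2(2, -25) = -25

After the edit, cleaning proceeds:
  alpha.gen: a read changed (model.txt 5->0; model.txt 5->0) — executes, giving 0.
  east.gen: a read changed (model.txt 5->0; alpha.gen 25->0) — executes, giving 0.
  fold.gen: a read changed (east.gen 25->0) — executes, giving 0.
  probe.gen: a read changed (fold.gen -25->0; east.gen 25->0) — executes, giving 0.
  audit.gen: a read changed (probe.gen -25->0) — executes, giving 0.

5 target commands run: alpha.gen, audit.gen, east.gen, fold.gen, probe.gen.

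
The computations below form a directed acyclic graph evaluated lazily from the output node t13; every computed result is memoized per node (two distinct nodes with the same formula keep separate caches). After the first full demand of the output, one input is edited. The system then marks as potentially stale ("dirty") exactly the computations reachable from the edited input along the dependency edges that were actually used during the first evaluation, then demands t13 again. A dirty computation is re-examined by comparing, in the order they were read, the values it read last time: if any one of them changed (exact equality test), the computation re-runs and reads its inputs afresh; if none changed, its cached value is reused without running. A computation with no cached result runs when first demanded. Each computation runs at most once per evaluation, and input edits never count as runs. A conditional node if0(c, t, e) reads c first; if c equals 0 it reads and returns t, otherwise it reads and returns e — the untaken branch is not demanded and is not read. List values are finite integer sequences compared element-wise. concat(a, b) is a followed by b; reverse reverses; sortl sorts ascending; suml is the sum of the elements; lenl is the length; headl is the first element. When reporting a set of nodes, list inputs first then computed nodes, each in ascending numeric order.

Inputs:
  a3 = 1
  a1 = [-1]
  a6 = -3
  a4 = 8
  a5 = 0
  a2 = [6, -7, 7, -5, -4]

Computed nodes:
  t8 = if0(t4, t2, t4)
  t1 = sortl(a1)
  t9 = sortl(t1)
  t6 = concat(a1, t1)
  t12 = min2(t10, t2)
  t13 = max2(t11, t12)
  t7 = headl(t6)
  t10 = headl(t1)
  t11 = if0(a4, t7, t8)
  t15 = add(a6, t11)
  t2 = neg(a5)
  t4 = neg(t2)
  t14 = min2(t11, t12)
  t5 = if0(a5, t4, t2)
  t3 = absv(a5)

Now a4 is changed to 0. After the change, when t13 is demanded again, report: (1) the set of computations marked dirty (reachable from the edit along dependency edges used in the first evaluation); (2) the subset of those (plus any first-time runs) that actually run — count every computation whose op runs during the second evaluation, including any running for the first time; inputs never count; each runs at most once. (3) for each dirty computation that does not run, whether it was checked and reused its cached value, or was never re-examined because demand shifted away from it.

First demand of the output computes:
  t1 = sortl([-1]) = [-1]
  t2 = neg(0) = 0
  t4 = neg(0) = 0
  t8 = if0(t4=0 -> then branch t2) = 0
  t10 = headl([-1]) = -1
  t11 = if0(a4=8 -> else branch t8) = 0
  t12 = min2(-1, 0) = -1
  t13 = max2(0, -1) = 0

After the edit, cleaning proceeds:
  t6: had never run; runs now, result [-1, -1].
  t7: had never run; runs now, result -1.
  t11: a read changed (a4 8->0) — executes, giving -1.
  t13: a read changed (t11 0->-1) — executes, giving -1.

Note the branch switch — t6, t7 had no cache and run now for the first time.

The edit dirties: t11, t13.
4 computations run: t6, t7, t11, t13.
No dirty computation escaped a run.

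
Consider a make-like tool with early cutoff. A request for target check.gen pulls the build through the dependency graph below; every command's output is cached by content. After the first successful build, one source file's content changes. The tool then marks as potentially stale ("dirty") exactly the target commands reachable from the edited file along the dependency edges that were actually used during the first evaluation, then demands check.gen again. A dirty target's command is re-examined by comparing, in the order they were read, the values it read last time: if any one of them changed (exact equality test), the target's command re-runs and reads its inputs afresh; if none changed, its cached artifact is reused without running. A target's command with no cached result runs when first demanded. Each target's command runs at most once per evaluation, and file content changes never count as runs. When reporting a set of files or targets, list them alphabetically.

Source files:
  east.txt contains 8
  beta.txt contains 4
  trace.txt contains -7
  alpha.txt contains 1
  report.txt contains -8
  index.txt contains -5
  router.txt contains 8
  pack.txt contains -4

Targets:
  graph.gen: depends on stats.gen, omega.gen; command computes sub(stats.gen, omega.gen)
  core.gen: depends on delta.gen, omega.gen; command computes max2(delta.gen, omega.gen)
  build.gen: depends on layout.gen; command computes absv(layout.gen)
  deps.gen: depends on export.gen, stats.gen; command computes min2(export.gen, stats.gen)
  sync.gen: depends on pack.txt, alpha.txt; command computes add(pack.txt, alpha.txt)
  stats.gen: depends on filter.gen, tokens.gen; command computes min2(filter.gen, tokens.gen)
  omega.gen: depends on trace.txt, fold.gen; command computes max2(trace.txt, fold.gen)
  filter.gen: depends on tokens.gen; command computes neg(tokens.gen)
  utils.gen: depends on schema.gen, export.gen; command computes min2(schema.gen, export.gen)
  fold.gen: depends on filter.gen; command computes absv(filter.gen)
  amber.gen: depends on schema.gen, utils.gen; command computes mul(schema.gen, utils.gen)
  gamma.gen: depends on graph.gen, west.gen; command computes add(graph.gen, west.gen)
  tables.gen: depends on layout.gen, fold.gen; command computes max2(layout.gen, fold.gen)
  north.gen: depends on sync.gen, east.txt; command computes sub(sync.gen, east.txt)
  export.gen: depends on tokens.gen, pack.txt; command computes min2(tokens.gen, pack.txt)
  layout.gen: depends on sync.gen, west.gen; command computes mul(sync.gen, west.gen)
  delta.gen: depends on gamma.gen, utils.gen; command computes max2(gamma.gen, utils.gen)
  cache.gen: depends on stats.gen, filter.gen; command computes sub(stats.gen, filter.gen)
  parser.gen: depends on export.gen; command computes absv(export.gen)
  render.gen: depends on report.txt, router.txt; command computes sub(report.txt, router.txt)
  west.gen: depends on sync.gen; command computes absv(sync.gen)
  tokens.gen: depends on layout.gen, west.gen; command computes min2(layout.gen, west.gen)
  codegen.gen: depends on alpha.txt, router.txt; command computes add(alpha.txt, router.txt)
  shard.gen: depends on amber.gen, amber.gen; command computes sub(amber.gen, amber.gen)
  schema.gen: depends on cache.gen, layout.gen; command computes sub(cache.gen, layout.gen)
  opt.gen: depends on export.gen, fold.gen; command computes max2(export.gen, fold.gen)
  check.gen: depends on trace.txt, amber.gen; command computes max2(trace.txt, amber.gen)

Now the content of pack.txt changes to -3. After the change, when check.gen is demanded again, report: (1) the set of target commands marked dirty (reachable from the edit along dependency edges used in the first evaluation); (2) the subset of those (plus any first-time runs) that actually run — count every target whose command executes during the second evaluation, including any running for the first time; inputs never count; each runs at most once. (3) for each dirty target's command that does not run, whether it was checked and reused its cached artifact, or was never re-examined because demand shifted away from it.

First demand of the output computes:
  sync.gen = add(-4, 1) = -3
  west.gen = absv(-3) = 3
  layout.gen = mul(-3, 3) = -9
  tokens.gen = min2(-9, 3) = -9
  export.gen = min2(-9, -4) = -9
  filter.gen = neg(-9) = 9
  stats.gen = min2(9, -9) = -9
  cache.gen = sub(-9, 9) = -18
  schema.gen = sub(-18, -9) = -9
  utils.gen = min2(-9, -9) = -9
  amber.gen = mul(-9, -9) = 81
  check.gen = max2(-7, 81) = 81

After the edit, cleaning proceeds:
  sync.gen: a read changed (pack.txt -4->-3) — executes, giving -2.
  west.gen: a read changed (sync.gen -3->-2) — executes, giving 2.
  layout.gen: a read changed (sync.gen -3->-2; west.gen 3->2) — executes, giving -4.
  tokens.gen: a read changed (layout.gen -9->-4; west.gen 3->2) — executes, giving -4.
  export.gen: a read changed (tokens.gen -9->-4; pack.txt -4->-3) — executes, giving -4.
  filter.gen: a read changed (tokens.gen -9->-4) — executes, giving 4.
  stats.gen: a read changed (filter.gen 9->4; tokens.gen -9->-4) — executes, giving -4.
  cache.gen: a read changed (stats.gen -9->-4; filter.gen 9->4) — executes, giving -8.
  schema.gen: a read changed (cache.gen -18->-8; layout.gen -9->-4) — executes, giving -4.
  utils.gen: a read changed (schema.gen -9->-4; export.gen -9->-4) — executes, giving -4.
  amber.gen: a read changed (schema.gen -9->-4; utils.gen -9->-4) — executes, giving 16.
  check.gen: a read changed (amber.gen 81->16) — executes, giving 16.

The edit dirties: amber.gen, cache.gen, check.gen, export.gen, filter.gen, layout.gen, schema.gen, stats.gen, sync.gen, tokens.gen, utils.gen, west.gen.
12 target commands run: amber.gen, cache.gen, check.gen, export.gen, filter.gen, layout.gen, schema.gen, stats.gen, sync.gen, tokens.gen, utils.gen, west.gen.
No dirty target's command escaped a run.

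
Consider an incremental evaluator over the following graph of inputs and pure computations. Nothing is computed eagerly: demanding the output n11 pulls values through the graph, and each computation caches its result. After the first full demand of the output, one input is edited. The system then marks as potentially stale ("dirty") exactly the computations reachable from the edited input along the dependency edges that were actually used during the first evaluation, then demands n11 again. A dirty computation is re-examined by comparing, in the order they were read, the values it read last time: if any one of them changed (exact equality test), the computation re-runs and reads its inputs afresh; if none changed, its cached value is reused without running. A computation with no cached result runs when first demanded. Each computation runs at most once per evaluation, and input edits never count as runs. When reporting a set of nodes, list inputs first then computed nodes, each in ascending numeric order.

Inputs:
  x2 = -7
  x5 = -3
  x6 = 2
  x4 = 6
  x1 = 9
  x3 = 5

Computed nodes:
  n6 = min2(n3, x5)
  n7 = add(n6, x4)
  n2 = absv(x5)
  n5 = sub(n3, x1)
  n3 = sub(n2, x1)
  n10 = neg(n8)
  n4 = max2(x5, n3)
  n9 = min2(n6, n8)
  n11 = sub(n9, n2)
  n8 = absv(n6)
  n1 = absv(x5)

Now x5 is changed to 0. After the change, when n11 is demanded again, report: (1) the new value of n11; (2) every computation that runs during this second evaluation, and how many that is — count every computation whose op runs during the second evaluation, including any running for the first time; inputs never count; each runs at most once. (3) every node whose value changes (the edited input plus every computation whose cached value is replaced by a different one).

n11 now evaluates to -9.
Run set: n2, n3, n6, n8, n9, n11 (6 run).
Changed values: x5, n2, n3, n6, n8, n9.

Initial pass — values computed on the first demand:
  n2 = absv(-3) = 3
  n3 = sub(3, 9) = -6
  n6 = min2(-6, -3) = -6
  n8 = absv(-6) = 6
  n9 = min2(-6, 6) = -6
  n11 = sub(-6, 3) = -9

Second demand — change propagation:
  n2: re-runs because x5 -3->0; new result 0.
  n3: re-runs because n2 3->0; new result -9.
  n6: re-runs because n3 -6->-9; x5 -3->0; new result -9.
  n8: re-runs because n6 -6->-9; new result 9.
  n9: re-runs because n6 -6->-9; n8 6->9; new result -9.
  n11: re-runs because n9 -6->-9; n2 3->0; new result -9 (unchanged).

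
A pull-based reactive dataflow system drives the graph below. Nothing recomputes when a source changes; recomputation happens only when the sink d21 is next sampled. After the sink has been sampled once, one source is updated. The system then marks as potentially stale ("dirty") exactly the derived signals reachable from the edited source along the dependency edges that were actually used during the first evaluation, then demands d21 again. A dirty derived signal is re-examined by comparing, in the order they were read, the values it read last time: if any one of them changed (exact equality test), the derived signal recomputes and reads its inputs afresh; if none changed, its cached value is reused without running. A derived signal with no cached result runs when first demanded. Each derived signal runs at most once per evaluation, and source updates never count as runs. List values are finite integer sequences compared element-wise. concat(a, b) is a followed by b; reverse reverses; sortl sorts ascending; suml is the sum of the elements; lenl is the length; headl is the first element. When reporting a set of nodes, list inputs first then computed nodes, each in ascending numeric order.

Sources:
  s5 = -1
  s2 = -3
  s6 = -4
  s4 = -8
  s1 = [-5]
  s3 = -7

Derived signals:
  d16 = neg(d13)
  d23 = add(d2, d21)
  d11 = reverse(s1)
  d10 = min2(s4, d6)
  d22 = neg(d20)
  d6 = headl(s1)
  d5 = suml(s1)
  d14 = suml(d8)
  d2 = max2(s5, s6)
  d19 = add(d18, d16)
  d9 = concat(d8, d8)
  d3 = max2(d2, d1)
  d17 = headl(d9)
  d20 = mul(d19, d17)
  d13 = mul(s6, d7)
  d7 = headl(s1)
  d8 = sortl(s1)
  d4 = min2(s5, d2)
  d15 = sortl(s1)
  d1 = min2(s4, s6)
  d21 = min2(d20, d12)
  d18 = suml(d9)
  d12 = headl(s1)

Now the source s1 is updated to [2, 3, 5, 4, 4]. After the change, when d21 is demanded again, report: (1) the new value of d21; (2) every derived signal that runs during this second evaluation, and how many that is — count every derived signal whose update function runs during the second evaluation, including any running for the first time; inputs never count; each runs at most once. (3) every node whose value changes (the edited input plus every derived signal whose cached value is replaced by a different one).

First evaluation (everything demanded from the output):
  d7 = headl([-5]) = -5
  d8 = sortl([-5]) = [-5]
  d9 = concat([-5], [-5]) = [-5, -5]
  d12 = headl([-5]) = -5
  d13 = mul(-4, -5) = 20
  d16 = neg(20) = -20
  d17 = headl([-5, -5]) = -5
  d18 = suml([-5, -5]) = -10
  d19 = add(-10, -20) = -30
  d20 = mul(-30, -5) = 150
  d21 = min2(150, -5) = -5

Propagation after the edit:
  d7: runs — s1 [-5]->[2, 3, 5, 4, 4]; result 2.
  d8: runs — s1 [-5]->[2, 3, 5, 4, 4]; result [2, 3, 4, 4, 5].
  d9: runs — d8 [-5]->[2, 3, 4, 4, 5]; d8 [-5]->[2, 3, 4, 4, 5]; result [2, 3, 4, 4, 5, 2, 3, 4, 4, 5].
  d12: runs — s1 [-5]->[2, 3, 5, 4, 4]; result 2.
  d13: runs — d7 -5->2; result -8.
  d16: runs — d13 20->-8; result 8.
  d17: runs — d9 [-5, -5]->[2, 3, 4, 4, 5, 2, 3, 4, 4, 5]; result 2.
  d18: runs — d9 [-5, -5]->[2, 3, 4, 4, 5, 2, 3, 4, 4, 5]; result 36.
  d19: runs — d18 -10->36; d16 -20->8; result 44.
  d20: runs — d19 -30->44; d17 -5->2; result 88.
  d21: runs — d20 150->88; d12 -5->2; result 2.

New value of d21: 2.
Derived signals that run: d7, d8, d9, d12, d13, d16, d17, d18, d19, d20, d21 — 11 in total.
Values that change: s1, d7, d8, d9, d12, d13, d16, d17, d18, d19, d20, d21.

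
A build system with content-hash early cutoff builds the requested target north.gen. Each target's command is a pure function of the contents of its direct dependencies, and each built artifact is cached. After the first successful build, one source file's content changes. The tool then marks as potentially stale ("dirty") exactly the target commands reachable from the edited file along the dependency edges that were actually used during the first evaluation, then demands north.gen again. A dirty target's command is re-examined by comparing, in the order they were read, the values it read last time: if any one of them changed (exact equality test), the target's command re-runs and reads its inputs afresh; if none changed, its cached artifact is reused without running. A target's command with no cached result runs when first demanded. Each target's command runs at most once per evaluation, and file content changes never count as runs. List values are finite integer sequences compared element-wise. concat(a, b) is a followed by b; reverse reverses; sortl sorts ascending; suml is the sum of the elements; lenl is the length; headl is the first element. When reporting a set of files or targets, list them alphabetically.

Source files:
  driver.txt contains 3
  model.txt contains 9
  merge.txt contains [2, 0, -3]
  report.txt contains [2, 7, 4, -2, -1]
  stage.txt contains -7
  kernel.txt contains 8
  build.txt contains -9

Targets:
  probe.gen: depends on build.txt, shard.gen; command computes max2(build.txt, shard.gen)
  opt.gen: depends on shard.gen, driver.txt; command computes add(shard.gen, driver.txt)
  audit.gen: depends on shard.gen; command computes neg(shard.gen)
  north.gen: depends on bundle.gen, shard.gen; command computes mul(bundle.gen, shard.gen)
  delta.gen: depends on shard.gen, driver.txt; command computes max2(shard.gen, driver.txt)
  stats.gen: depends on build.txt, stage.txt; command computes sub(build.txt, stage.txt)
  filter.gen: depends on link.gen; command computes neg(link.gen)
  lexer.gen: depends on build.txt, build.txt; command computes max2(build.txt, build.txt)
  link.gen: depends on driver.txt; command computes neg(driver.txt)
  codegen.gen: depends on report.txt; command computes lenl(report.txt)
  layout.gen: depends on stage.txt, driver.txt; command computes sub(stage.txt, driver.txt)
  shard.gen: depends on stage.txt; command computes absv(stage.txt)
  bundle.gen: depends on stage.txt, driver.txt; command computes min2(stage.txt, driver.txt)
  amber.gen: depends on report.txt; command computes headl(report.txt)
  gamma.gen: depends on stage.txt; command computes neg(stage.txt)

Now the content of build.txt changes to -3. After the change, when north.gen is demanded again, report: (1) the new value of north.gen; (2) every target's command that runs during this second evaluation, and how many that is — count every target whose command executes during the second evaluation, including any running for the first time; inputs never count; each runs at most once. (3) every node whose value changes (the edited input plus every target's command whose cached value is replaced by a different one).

First evaluation (everything demanded from the output):
  bundle.gen = min2(-7, 3) = -7
  shard.gen = absv(-7) = 7
  north.gen = mul(-7, 7) = -49

Propagation after the edit:
  build.txt feeds no computation that the output demands — nothing is marked dirty and nothing runs.

Key observation: build.txt is never demanded by the output, so the edit triggers no recomputation at all.

New value of north.gen: -49.
Target commands that run: none — 0 in total.
Values that change: build.txt.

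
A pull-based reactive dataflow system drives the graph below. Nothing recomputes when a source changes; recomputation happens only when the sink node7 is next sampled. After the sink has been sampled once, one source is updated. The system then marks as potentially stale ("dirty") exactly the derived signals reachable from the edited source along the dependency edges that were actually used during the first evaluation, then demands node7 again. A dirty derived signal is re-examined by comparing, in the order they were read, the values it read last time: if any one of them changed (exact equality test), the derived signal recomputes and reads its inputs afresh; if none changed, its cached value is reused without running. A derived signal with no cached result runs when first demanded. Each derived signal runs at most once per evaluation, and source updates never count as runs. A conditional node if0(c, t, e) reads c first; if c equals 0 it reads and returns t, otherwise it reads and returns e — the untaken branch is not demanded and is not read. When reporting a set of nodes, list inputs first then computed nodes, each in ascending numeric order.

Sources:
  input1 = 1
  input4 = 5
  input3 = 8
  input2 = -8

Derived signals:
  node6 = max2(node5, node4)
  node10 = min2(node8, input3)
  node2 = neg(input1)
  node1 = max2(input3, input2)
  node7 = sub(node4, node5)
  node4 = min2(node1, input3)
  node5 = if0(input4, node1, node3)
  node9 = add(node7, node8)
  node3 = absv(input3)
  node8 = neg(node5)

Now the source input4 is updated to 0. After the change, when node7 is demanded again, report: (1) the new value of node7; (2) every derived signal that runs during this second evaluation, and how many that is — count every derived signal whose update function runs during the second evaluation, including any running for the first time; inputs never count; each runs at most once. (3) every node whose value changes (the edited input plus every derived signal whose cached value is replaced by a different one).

New value of node7: 0.
Derived signals that run: node5 — 1 in total.
Values that change: input4.
Key observation: the change is absorbed at node5 — it re-runs but produces the same value, and the output's value is unchanged.

First evaluation (everything demanded from the output):
  node1 = max2(8, -8) = 8
  node3 = absv(8) = 8
  node4 = min2(8, 8) = 8
  node5 = if0(input4=5 -> else branch node3) = 8
  node7 = sub(8, 8) = 0

Propagation after the edit:
  node5: runs — input4 5->0; result 8 (same value as before).
  node7: checked — values it read are unchanged (node4 unchanged, node5 unchanged); reused cached 0 without running.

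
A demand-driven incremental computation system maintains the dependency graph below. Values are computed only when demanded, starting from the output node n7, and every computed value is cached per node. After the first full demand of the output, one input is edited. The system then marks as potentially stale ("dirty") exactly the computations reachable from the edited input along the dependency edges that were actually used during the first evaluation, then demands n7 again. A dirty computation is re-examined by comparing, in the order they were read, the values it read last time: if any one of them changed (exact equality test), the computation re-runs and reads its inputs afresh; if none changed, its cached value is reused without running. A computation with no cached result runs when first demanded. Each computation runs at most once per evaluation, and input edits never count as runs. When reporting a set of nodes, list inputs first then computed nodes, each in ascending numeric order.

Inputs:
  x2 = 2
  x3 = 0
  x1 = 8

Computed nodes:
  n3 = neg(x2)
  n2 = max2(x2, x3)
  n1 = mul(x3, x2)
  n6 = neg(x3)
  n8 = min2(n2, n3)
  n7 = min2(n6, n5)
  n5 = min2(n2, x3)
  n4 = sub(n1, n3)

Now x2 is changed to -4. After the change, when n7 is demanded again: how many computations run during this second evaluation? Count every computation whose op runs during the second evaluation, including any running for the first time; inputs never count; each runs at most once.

Computations that run: n2, n5 — 2 in total.
Key observation: the change is absorbed at n5 — it re-runs but produces the same value, and the output's value is unchanged.

First evaluation (everything demanded from the output):
  n2 = max2(2, 0) = 2
  n5 = min2(2, 0) = 0
  n6 = neg(0) = 0
  n7 = min2(0, 0) = 0

Propagation after the edit:
  n2: runs — x2 2->-4; result 0.
  n5: runs — n2 2->0; result 0 (same value as before).
  n7: checked — values it read are unchanged (n6 unchanged, n5 unchanged); reused cached 0 without running.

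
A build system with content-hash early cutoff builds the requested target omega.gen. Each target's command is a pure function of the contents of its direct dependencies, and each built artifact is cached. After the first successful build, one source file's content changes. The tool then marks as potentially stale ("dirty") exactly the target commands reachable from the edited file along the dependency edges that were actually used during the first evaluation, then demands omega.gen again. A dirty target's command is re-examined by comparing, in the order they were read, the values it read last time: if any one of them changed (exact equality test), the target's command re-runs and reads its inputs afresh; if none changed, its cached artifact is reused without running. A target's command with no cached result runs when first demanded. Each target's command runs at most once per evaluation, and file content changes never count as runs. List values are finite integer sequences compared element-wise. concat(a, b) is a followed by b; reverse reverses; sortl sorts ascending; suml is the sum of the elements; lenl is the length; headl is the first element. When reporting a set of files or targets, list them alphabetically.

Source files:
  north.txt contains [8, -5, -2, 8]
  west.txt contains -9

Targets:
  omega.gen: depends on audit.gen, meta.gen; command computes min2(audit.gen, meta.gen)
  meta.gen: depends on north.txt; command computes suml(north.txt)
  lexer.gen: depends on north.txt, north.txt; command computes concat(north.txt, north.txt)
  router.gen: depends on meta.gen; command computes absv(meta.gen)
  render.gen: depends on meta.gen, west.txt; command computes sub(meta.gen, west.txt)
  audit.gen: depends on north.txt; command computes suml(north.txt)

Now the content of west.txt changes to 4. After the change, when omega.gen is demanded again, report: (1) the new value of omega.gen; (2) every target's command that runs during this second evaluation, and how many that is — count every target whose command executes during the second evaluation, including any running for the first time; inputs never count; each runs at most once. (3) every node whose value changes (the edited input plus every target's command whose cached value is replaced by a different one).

New value of omega.gen: 9.
Target commands that run: none — 0 in total.
Values that change: west.txt.
Key observation: west.txt is never demanded by the output, so the edit triggers no recomputation at all.

First evaluation (everything demanded from the output):
  audit.gen = suml([8, -5, -2, 8]) = 9
  meta.gen = suml([8, -5, -2, 8]) = 9
  omega.gen = min2(9, 9) = 9

Propagation after the edit:
  west.txt feeds no computation that the output demands — nothing is marked dirty and nothing runs.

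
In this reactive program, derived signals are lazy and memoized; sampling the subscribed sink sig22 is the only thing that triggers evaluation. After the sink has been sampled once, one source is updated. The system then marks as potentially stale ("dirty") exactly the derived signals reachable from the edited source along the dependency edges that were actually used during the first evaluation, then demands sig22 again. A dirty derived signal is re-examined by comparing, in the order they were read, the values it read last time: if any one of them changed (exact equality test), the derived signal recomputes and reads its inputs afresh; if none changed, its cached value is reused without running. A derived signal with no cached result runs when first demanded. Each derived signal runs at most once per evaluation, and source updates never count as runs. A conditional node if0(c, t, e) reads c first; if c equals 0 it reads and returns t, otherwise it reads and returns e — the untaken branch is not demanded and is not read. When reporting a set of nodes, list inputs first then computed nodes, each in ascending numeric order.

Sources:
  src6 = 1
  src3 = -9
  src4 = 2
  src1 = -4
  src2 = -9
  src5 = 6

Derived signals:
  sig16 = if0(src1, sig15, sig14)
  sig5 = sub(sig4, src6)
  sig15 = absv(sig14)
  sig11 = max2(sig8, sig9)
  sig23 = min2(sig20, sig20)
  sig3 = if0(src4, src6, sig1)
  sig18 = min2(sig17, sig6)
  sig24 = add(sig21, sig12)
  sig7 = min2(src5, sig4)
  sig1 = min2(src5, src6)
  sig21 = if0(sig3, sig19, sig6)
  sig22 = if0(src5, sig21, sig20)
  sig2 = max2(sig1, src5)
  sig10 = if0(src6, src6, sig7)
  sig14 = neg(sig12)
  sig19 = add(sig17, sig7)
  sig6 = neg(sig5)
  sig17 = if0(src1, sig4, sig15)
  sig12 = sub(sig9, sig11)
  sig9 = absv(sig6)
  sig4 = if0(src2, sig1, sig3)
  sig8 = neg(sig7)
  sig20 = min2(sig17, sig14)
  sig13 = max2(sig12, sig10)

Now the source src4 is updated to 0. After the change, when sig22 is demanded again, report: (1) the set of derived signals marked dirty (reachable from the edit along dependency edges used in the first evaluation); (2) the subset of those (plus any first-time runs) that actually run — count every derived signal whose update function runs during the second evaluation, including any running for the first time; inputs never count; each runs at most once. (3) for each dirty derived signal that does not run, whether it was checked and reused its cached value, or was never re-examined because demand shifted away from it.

First demand of the output computes:
  sig1 = min2(6, 1) = 1
  sig3 = if0(src4=2 -> else branch sig1) = 1
  sig4 = if0(src2=-9 -> else branch sig3) = 1
  sig5 = sub(1, 1) = 0
  sig6 = neg(0) = 0
  sig7 = min2(6, 1) = 1
  sig8 = neg(1) = -1
  sig9 = absv(0) = 0
  sig11 = max2(-1, 0) = 0
  sig12 = sub(0, 0) = 0
  sig14 = neg(0) = 0
  sig15 = absv(0) = 0
  sig17 = if0(src1=-4 -> else branch sig15) = 0
  sig20 = min2(0, 0) = 0
  sig22 = if0(src5=6 -> else branch sig20) = 0

After the edit, cleaning proceeds:
  sig3: a read changed (src4 2->0) — executes, giving 1 — identical to its old value.
  sig4: dirty, but its reads are unchanged (src2 unchanged, sig3 unchanged); cached 1 stands.
  sig5: dirty, but its reads are unchanged (sig4 unchanged, src6 unchanged); cached 0 stands.
  sig6: dirty, but its reads are unchanged (sig5 unchanged); cached 0 stands.
  sig7: dirty, but its reads are unchanged (src5 unchanged, sig4 unchanged); cached 1 stands.
  sig8: dirty, but its reads are unchanged (sig7 unchanged); cached -1 stands.
  sig9: dirty, but its reads are unchanged (sig6 unchanged); cached 0 stands.
  sig11: dirty, but its reads are unchanged (sig8 unchanged, sig9 unchanged); cached 0 stands.
  sig12: dirty, but its reads are unchanged (sig9 unchanged, sig11 unchanged); cached 0 stands.
  sig14: dirty, but its reads are unchanged (sig12 unchanged); cached 0 stands.
  sig15: dirty, but its reads are unchanged (sig14 unchanged); cached 0 stands.
  sig17: dirty, but its reads are unchanged (src1 unchanged, sig15 unchanged); cached 0 stands.
  sig20: dirty, but its reads are unchanged (sig17 unchanged, sig14 unchanged); cached 0 stands.
  sig22: dirty, but its reads are unchanged (src5 unchanged, sig20 unchanged); cached 0 stands.

Note the absorption at sig3: it re-runs yet its value is the same, leaving the output's value untouched.

The edit dirties: sig3, sig4, sig5, sig6, sig7, sig8, sig9, sig11, sig12, sig14, sig15, sig17, sig20, sig22.
1 derived signals run: sig3.
Cache hits after checking: sig4, sig5, sig6, sig7, sig8, sig9, sig11, sig12, sig14, sig15, sig17, sig20, sig22.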